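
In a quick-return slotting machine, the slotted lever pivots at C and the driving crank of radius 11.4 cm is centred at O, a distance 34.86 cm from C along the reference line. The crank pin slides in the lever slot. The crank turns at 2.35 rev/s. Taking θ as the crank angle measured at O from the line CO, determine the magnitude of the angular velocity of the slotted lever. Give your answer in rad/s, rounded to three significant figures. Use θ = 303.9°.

2.90

ω = 14.77 rad/s (from 2.35 rev/s).
Crank pin A relative to C: A = (d + r cosθ, r sinθ); lever angle φ = atan2(r sinθ, d + r cosθ).
Differentiating tanφ: φ̇ = rω(d cosθ + r)/(d² + r² + 2dr cosθ).
d² + r² + 2dr cosθ = |CA|² = 0.178848 m²;  d cosθ + r = +0.30843 m.
|ω_lever| = |0.114·14.77·+0.30843| / 0.178848 = 2.9029 rad/s.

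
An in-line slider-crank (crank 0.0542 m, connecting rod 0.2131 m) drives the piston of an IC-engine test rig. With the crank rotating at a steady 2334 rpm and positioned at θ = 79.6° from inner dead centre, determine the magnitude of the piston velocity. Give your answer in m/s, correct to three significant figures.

13.6

ω = 2π·2334/60 = 244.4 rad/s
For an in-line slider-crank, x = r cosθ + √(L² − r² sin²θ), so v = −rω sinθ·[1 + r cosθ/√(L² − r² sin²θ)].
With r = 0.0542 m, L = 0.2131 m, θ = 79.6°: √(L² − r² sin²θ) = 0.20632 m.
v = −0.0542·244.4·0.98357·[1 + 0.0542·0.18052/0.20632] = -13.648 m/s.
|v| = 13.648 m/s.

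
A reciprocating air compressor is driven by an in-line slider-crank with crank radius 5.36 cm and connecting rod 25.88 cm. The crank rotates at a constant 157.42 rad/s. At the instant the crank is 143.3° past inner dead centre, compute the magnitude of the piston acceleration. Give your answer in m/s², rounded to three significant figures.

ω = 157.4 rad/s
x(θ) = r cosθ + √(L² − r² sin²θ); with ω constant, a = ω²·d²x/dθ².
d²x/dθ² = −r cosθ − r²(cos2θ)/√u − r⁴ sin²2θ/(4u^{3/2}),  u = L² − r² sin²θ = 0.0659513 m².
Substituting r = 0.0536 m, L = 0.2588 m, θ = 143.3°: d²x/dθ² = +0.039667 m.
a = ω²·d²x/dθ² = (157.4)²·(+0.039667) = +983 m/s²;  |a| = 983 m/s².

983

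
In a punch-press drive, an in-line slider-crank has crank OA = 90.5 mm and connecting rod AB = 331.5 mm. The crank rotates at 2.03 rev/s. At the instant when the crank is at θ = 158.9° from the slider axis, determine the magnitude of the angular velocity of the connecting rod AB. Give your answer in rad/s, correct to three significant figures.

3.26

ω = 12.75 rad/s (converted from 2.03 rev/s).
The rod makes angle φ with the slider axis where L sinφ = r sinθ; differentiating, L cosφ·φ̇ = r ω cosθ.
L cosφ = √(L² − r² sin²θ) = 0.3299 m.
|ω_rod| = r ω |cosθ| / √(L² − r² sin²θ) = 0.0905·12.75·0.93295/0.3299 = 3.2644 rad/s.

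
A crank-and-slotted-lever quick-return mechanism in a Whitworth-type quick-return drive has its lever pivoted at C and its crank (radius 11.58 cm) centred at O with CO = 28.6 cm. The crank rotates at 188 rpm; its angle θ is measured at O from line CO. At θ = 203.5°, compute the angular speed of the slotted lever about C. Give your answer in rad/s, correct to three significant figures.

ω = 19.69 rad/s (from 188 rpm).
Crank pin A relative to C: A = (d + r cosθ, r sinθ); lever angle φ = atan2(r sinθ, d + r cosθ).
Differentiating tanφ: φ̇ = rω(d cosθ + r)/(d² + r² + 2dr cosθ).
d² + r² + 2dr cosθ = |CA|² = 0.0344618 m²;  d cosθ + r = -0.14648 m.
|ω_lever| = |0.1158·19.69·-0.14648| / 0.0344618 = 9.6902 rad/s.

9.69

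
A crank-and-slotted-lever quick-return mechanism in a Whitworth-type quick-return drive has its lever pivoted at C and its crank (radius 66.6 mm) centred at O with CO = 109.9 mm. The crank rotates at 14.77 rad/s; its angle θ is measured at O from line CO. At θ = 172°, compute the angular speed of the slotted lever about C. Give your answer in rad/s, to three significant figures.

ω = 14.77 rad/s
Crank pin A relative to C: A = (d + r cosθ, r sinθ); lever angle φ = atan2(r sinθ, d + r cosθ).
Differentiating tanφ: φ̇ = rω(d cosθ + r)/(d² + r² + 2dr cosθ).
d² + r² + 2dr cosθ = |CA|² = 0.00201735 m²;  d cosθ + r = -0.04223 m.
|ω_lever| = |0.0666·14.77·-0.04223| / 0.00201735 = 20.592 rad/s.

20.6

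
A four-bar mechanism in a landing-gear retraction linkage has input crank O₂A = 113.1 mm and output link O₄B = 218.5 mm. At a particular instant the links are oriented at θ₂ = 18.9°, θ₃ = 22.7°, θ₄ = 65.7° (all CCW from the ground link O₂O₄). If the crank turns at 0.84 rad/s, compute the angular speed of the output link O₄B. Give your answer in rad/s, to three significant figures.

ω₂ = 0.84 rad/s
Differentiating the loop-closure r₂e^{iθ₂}+r₃e^{iθ₃}=r₁+r₄e^{iθ₄} gives r₂ω₂e^{iθ₂}+r₃ω₃e^{iθ₃}=r₄ω₄e^{iθ₄}.
Eliminating the other unknown: ω₄ = r₂ω₂ sin(θ₂−θ₃) / [r₄ sin(θ₄−θ₃)].
Numerator sine = -0.06627; denominator sine = +0.68200.
Result = 0.1131·0.84·(-0.06627) / (0.2185·(+0.68200)) = -0.042252 rad/s; magnitude 0.042252 rad/s.

0.0423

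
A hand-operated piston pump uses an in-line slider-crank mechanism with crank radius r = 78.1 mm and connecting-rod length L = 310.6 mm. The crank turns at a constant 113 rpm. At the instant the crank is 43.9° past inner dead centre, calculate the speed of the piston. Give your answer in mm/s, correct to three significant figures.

ω = 2π·113/60 = 11.83 rad/s
For an in-line slider-crank, x = r cosθ + √(L² − r² sin²θ), so v = −rω sinθ·[1 + r cosθ/√(L² − r² sin²θ)].
With r = 0.0781 m, L = 0.3106 m, θ = 43.9°: √(L² − r² sin²θ) = 0.30584 m.
v = −0.0781·11.83·0.69340·[1 + 0.0781·0.72055/0.30584] = -0.75874 m/s.
|v| = 0.75874 m/s = 758.74 mm/s.

759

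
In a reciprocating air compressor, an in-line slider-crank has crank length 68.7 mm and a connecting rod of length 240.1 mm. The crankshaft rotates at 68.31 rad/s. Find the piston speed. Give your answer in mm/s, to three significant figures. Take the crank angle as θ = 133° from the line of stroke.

2750

ω = 68.31 rad/s
For an in-line slider-crank, x = r cosθ + √(L² − r² sin²θ), so v = −rω sinθ·[1 + r cosθ/√(L² − r² sin²θ)].
With r = 0.0687 m, L = 0.2401 m, θ = 133°: √(L² − r² sin²θ) = 0.23478 m.
v = −0.0687·68.31·0.73135·[1 + 0.0687·-0.68200/0.23478] = -2.7472 m/s.
|v| = 2.7472 m/s = 2747.2 mm/s.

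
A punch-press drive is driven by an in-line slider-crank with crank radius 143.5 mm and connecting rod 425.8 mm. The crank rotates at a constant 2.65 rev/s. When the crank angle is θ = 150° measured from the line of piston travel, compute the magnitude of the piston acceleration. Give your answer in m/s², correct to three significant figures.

27.4

ω = 2π·2.65 = 16.65 rad/s
x(θ) = r cosθ + √(L² − r² sin²θ); with ω constant, a = ω²·d²x/dθ².
d²x/dθ² = −r cosθ − r²(cos2θ)/√u − r⁴ sin²2θ/(4u^{3/2}),  u = L² − r² sin²θ = 0.176158 m².
Substituting r = 0.1435 m, L = 0.4258 m, θ = 150°: d²x/dθ² = +0.098668 m.
a = ω²·d²x/dθ² = (16.65)²·(+0.098668) = +27.354 m/s²;  |a| = 27.354 m/s².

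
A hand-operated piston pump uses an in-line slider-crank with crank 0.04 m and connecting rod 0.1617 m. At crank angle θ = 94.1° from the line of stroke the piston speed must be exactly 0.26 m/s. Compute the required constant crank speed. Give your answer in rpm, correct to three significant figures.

For an in-line slider-crank, |v_piston| = rω|sinθ|·[1 + r cosθ/√(L² − r² sin²θ)].
With r = 0.04 m, L = 0.1617 m, θ = 94.1°: the bracketed kinematic factor |dx/dθ| = 0.039169 m.
ω = v/|dx/dθ| = 0.26/0.039169 = 6.6378 rad/s.
N = 60ω/(2π) = 63.387 rpm.

63.4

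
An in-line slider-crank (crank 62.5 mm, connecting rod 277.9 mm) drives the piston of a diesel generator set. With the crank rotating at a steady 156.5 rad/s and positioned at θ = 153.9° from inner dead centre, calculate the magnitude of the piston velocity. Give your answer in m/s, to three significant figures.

ω = 156.5 rad/s
For an in-line slider-crank, x = r cosθ + √(L² − r² sin²θ), so v = −rω sinθ·[1 + r cosθ/√(L² − r² sin²θ)].
With r = 0.0625 m, L = 0.2779 m, θ = 153.9°: √(L² − r² sin²θ) = 0.27654 m.
v = −0.0625·156.5·0.43994·[1 + 0.0625·-0.89803/0.27654] = -3.4298 m/s.
|v| = 3.4298 m/s.

3.43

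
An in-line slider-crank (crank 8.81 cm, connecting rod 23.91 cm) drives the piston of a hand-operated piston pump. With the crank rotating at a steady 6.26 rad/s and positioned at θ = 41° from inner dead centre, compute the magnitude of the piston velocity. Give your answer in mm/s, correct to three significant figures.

466

ω = 6.26 rad/s
For an in-line slider-crank, x = r cosθ + √(L² − r² sin²θ), so v = −rω sinθ·[1 + r cosθ/√(L² − r² sin²θ)].
With r = 0.0881 m, L = 0.2391 m, θ = 41°: √(L² − r² sin²θ) = 0.23201 m.
v = −0.0881·6.26·0.65606·[1 + 0.0881·0.75471/0.23201] = -0.46551 m/s.
|v| = 0.46551 m/s = 465.51 mm/s.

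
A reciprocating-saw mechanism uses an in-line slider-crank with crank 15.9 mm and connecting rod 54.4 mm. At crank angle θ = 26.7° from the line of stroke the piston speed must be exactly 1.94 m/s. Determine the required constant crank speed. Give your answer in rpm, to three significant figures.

2050

For an in-line slider-crank, |v_piston| = rω|sinθ|·[1 + r cosθ/√(L² − r² sin²θ)].
With r = 0.0159 m, L = 0.0544 m, θ = 26.7°: the bracketed kinematic factor |dx/dθ| = 0.0090259 m.
ω = v/|dx/dθ| = 1.94/0.0090259 = 214.94 rad/s.
N = 60ω/(2π) = 2052.5 rpm.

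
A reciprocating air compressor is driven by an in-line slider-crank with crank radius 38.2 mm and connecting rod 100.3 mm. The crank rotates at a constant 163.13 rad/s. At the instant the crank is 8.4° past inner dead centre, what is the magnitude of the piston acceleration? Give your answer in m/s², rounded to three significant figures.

ω = 163.1 rad/s
x(θ) = r cosθ + √(L² − r² sin²θ); with ω constant, a = ω²·d²x/dθ².
d²x/dθ² = −r cosθ − r²(cos2θ)/√u − r⁴ sin²2θ/(4u^{3/2}),  u = L² − r² sin²θ = 0.0100289 m².
Substituting r = 0.0382 m, L = 0.1003 m, θ = 8.4°: d²x/dθ² = -0.051784 m.
a = ω²·d²x/dθ² = (163.1)²·(-0.051784) = -1378 m/s²;  |a| = 1378 m/s².

1380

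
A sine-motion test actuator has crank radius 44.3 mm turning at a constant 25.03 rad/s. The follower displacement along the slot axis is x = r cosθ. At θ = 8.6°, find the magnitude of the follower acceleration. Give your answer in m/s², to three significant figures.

27.4

ω = 25.03 rad/s
x = r cosθ ⇒ ẍ = −rω² cosθ (ω constant).
|a| = rω²|cosθ| = 0.0443·(25.03)²·|cos 8.6°| = 27.442 m/s².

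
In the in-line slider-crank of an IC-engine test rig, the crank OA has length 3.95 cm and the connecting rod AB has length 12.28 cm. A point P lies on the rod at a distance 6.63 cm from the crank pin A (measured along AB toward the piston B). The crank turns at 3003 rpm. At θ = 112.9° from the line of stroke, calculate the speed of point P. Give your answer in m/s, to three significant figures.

10.9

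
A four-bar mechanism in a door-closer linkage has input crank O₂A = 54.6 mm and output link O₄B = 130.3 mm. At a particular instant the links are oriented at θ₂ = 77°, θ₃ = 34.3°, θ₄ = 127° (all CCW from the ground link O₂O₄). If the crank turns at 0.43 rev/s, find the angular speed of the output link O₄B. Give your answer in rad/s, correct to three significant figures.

ω₂ = 2.702 rad/s (from 0.43 rev/s).
Differentiating the loop-closure r₂e^{iθ₂}+r₃e^{iθ₃}=r₁+r₄e^{iθ₄} gives r₂ω₂e^{iθ₂}+r₃ω₃e^{iθ₃}=r₄ω₄e^{iθ₄}.
Eliminating the other unknown: ω₄ = r₂ω₂ sin(θ₂−θ₃) / [r₄ sin(θ₄−θ₃)].
Numerator sine = +0.67816; denominator sine = +0.99889.
Result = 0.0546·2.702·(+0.67816) / (0.1303·(+0.99889)) = +0.76862 rad/s; magnitude 0.76862 rad/s.

0.769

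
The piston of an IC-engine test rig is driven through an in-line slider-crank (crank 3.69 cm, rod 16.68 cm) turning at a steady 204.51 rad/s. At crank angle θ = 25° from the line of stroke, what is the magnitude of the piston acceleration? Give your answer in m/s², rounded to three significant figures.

ω = 204.5 rad/s
x(θ) = r cosθ + √(L² − r² sin²θ); with ω constant, a = ω²·d²x/dθ².
d²x/dθ² = −r cosθ − r²(cos2θ)/√u − r⁴ sin²2θ/(4u^{3/2}),  u = L² − r² sin²θ = 0.027579 m².
Substituting r = 0.0369 m, L = 0.1668 m, θ = 25°: d²x/dθ² = -0.038772 m.
a = ω²·d²x/dθ² = (204.5)²·(-0.038772) = -1621.6 m/s²;  |a| = 1621.6 m/s².

1620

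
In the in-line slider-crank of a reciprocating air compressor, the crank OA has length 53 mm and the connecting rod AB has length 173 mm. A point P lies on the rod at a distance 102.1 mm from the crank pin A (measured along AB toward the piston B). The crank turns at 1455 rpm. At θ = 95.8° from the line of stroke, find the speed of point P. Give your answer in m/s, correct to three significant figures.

7.89

ω = 152.4 rad/s.  Crank-pin speed |V_A| = rω = 8.0755 m/s, perpendicular to OA.
Rod angle: sinφ = −(r/L) sinθ ⇒ φ = -17.746°; ω_rod = −rω cosθ/√(L²−r²sin²θ) = +4.9529 rad/s.
V_P = V_A + ω_rod × AP, with AP = 0.1021 m along the rod.
Components: V_Px = −rω sinθ − a·ω_rod·sinφ = -7.88 m/s;  V_Py = rω cosθ + a·ω_rod·cosφ = -0.33445 m/s.
|V_P| = √(V_Px² + V_Py²) = 7.8871 m/s.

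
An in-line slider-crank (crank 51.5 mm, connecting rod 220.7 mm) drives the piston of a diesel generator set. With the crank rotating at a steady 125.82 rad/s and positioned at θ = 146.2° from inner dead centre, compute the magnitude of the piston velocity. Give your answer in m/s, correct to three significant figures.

2.90

ω = 125.8 rad/s
For an in-line slider-crank, x = r cosθ + √(L² − r² sin²θ), so v = −rω sinθ·[1 + r cosθ/√(L² − r² sin²θ)].
With r = 0.0515 m, L = 0.2207 m, θ = 146.2°: √(L² − r² sin²θ) = 0.21883 m.
v = −0.0515·125.8·0.55630·[1 + 0.0515·-0.83098/0.21883] = -2.8997 m/s.
|v| = 2.8997 m/s.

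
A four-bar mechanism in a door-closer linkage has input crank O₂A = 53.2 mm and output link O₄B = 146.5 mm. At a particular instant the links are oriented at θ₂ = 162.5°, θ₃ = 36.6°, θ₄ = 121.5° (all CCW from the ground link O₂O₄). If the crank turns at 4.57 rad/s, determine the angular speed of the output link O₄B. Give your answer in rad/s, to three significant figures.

ω₂ = 4.57 rad/s
Differentiating the loop-closure r₂e^{iθ₂}+r₃e^{iθ₃}=r₁+r₄e^{iθ₄} gives r₂ω₂e^{iθ₂}+r₃ω₃e^{iθ₃}=r₄ω₄e^{iθ₄}.
Eliminating the other unknown: ω₄ = r₂ω₂ sin(θ₂−θ₃) / [r₄ sin(θ₄−θ₃)].
Numerator sine = +0.81004; denominator sine = +0.99604.
Result = 0.0532·4.57·(+0.81004) / (0.1465·(+0.99604)) = +1.3496 rad/s; magnitude 1.3496 rad/s.

1.35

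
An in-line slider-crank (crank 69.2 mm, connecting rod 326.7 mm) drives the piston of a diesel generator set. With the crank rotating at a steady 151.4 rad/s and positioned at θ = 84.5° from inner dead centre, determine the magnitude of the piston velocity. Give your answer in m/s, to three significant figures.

10.6

ω = 151.4 rad/s
For an in-line slider-crank, x = r cosθ + √(L² − r² sin²θ), so v = −rω sinθ·[1 + r cosθ/√(L² − r² sin²θ)].
With r = 0.0692 m, L = 0.3267 m, θ = 84.5°: √(L² − r² sin²θ) = 0.31936 m.
v = −0.0692·151.4·0.99540·[1 + 0.0692·0.09585/0.31936] = -10.645 m/s.
|v| = 10.645 m/s.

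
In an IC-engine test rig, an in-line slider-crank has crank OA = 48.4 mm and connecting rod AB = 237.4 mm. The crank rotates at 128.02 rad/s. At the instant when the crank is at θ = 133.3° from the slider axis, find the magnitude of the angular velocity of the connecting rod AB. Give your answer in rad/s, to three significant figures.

ω = 128 rad/s
The rod makes angle φ with the slider axis where L sinφ = r sinθ; differentiating, L cosφ·φ̇ = r ω cosθ.
L cosφ = √(L² − r² sin²θ) = 0.23477 m.
|ω_rod| = r ω |cosθ| / √(L² − r² sin²θ) = 0.0484·128·0.68582/0.23477 = 18.1 rad/s.

18.1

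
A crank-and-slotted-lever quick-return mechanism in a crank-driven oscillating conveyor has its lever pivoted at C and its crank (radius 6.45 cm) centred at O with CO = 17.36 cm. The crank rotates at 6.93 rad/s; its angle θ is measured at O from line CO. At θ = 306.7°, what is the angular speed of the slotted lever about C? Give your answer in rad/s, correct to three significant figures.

1.58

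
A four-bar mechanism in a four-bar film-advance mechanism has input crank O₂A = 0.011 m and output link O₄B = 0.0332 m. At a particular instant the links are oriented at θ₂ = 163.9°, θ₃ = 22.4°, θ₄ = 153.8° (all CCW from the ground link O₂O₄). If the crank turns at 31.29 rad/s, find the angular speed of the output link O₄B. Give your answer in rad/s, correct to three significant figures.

ω₂ = 31.29 rad/s
Differentiating the loop-closure r₂e^{iθ₂}+r₃e^{iθ₃}=r₁+r₄e^{iθ₄} gives r₂ω₂e^{iθ₂}+r₃ω₃e^{iθ₃}=r₄ω₄e^{iθ₄}.
Eliminating the other unknown: ω₄ = r₂ω₂ sin(θ₂−θ₃) / [r₄ sin(θ₄−θ₃)].
Numerator sine = +0.62251; denominator sine = +0.75011.
Result = 0.011·31.29·(+0.62251) / (0.0332·(+0.75011)) = +8.6037 rad/s; magnitude 8.6037 rad/s.

8.60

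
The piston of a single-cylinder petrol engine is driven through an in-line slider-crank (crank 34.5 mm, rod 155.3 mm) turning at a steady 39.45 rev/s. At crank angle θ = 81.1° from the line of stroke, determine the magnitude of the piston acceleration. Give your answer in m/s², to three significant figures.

ω = 2π·39.5 = 247.9 rad/s
x(θ) = r cosθ + √(L² − r² sin²θ); with ω constant, a = ω²·d²x/dθ².
d²x/dθ² = −r cosθ − r²(cos2θ)/√u − r⁴ sin²2θ/(4u^{3/2}),  u = L² − r² sin²θ = 0.0229563 m².
Substituting r = 0.0345 m, L = 0.1553 m, θ = 81.1°: d²x/dθ² = +0.0021327 m.
a = ω²·d²x/dθ² = (247.9)²·(+0.0021327) = +131.03 m/s²;  |a| = 131.03 m/s².

131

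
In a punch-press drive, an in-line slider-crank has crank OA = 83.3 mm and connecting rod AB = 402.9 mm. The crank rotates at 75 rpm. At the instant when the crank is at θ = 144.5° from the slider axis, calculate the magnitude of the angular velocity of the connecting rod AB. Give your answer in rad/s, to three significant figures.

1.33

ω = 7.854 rad/s (converted from 75 rpm).
The rod makes angle φ with the slider axis where L sinφ = r sinθ; differentiating, L cosφ·φ̇ = r ω cosθ.
L cosφ = √(L² − r² sin²θ) = 0.39999 m.
|ω_rod| = r ω |cosθ| / √(L² − r² sin²θ) = 0.0833·7.854·0.81412/0.39999 = 1.3316 rad/s.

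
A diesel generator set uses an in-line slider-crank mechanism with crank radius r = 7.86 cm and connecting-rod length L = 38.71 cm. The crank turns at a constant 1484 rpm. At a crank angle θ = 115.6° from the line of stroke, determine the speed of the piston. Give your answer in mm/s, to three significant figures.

ω = 2π·1484/60 = 155.4 rad/s
For an in-line slider-crank, x = r cosθ + √(L² − r² sin²θ), so v = −rω sinθ·[1 + r cosθ/√(L² − r² sin²θ)].
With r = 0.0786 m, L = 0.3871 m, θ = 115.6°: √(L² − r² sin²θ) = 0.38055 m.
v = −0.0786·155.4·0.90183·[1 + 0.0786·-0.43209/0.38055] = -10.033 m/s.
|v| = 10.033 m/s = 10033 mm/s.

10000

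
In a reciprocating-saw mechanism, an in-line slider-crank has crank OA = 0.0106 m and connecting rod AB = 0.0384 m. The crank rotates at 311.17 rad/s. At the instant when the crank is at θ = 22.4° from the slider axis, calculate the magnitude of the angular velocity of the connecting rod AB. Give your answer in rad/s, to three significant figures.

79.9

ω = 311.2 rad/s
The rod makes angle φ with the slider axis where L sinφ = r sinθ; differentiating, L cosφ·φ̇ = r ω cosθ.
L cosφ = √(L² − r² sin²θ) = 0.038187 m.
|ω_rod| = r ω |cosθ| / √(L² − r² sin²θ) = 0.0106·311.2·0.92455/0.038187 = 79.858 rad/s.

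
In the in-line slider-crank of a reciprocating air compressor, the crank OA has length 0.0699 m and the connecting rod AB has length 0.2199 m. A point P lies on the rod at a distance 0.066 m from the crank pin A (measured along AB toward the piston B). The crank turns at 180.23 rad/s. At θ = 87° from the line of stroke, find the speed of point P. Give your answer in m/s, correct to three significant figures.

ω = 180.2 rad/s.  Crank-pin speed |V_A| = rω = 12.598 m/s, perpendicular to OA.
Rod angle: sinφ = −(r/L) sinθ ⇒ φ = -18.508°; ω_rod = −rω cosθ/√(L²−r²sin²θ) = -3.1619 rad/s.
V_P = V_A + ω_rod × AP, with AP = 0.066 m along the rod.
Components: V_Px = −rω sinθ − a·ω_rod·sinφ = -12.647 m/s;  V_Py = rω cosθ + a·ω_rod·cosφ = +0.46144 m/s.
|V_P| = √(V_Px² + V_Py²) = 12.655 m/s.

12.7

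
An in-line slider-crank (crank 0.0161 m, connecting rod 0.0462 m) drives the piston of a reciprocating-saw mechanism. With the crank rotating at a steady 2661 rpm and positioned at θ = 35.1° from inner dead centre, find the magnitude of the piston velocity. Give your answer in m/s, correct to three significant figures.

3.33

ω = 2π·2661/60 = 278.7 rad/s
For an in-line slider-crank, x = r cosθ + √(L² − r² sin²θ), so v = −rω sinθ·[1 + r cosθ/√(L² − r² sin²θ)].
With r = 0.0161 m, L = 0.0462 m, θ = 35.1°: √(L² − r² sin²θ) = 0.045263 m.
v = −0.0161·278.7·0.57501·[1 + 0.0161·0.81815/0.045263] = -3.3304 m/s.
|v| = 3.3304 m/s.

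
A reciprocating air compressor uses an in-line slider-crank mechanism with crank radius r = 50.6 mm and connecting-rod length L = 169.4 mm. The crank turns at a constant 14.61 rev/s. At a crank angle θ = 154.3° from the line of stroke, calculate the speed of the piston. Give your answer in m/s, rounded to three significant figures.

ω = 2π·14.6 = 91.8 rad/s
For an in-line slider-crank, x = r cosθ + √(L² − r² sin²θ), so v = −rω sinθ·[1 + r cosθ/√(L² − r² sin²θ)].
With r = 0.0506 m, L = 0.1694 m, θ = 154.3°: √(L² − r² sin²θ) = 0.16797 m.
v = −0.0506·91.8·0.43366·[1 + 0.0506·-0.90108/0.16797] = -1.4676 m/s.
|v| = 1.4676 m/s.

1.47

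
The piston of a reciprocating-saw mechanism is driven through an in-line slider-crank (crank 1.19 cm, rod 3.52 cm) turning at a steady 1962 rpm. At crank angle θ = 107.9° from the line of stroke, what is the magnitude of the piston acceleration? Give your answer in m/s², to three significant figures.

ω = 2π·1962/60 = 205.5 rad/s
x(θ) = r cosθ + √(L² − r² sin²θ); with ω constant, a = ω²·d²x/dθ².
d²x/dθ² = −r cosθ − r²(cos2θ)/√u − r⁴ sin²2θ/(4u^{3/2}),  u = L² − r² sin²θ = 0.00111081 m².
Substituting r = 0.0119 m, L = 0.0352 m, θ = 107.9°: d²x/dθ² = +0.0070573 m.
a = ω²·d²x/dθ² = (205.5)²·(+0.0070573) = +297.92 m/s²;  |a| = 297.92 m/s².

298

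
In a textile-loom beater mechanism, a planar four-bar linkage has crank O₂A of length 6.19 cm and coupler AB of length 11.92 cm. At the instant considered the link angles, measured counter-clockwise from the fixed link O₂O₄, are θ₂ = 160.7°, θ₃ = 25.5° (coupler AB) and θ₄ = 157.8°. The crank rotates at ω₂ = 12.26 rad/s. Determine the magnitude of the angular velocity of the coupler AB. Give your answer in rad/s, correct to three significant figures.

0.435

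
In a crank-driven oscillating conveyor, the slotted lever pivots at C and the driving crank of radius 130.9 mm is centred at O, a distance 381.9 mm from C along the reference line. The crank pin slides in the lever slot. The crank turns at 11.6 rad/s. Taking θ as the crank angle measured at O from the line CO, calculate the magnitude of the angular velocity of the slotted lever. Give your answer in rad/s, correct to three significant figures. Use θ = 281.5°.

1.72

ω = 11.6 rad/s
Crank pin A relative to C: A = (d + r cosθ, r sinθ); lever angle φ = atan2(r sinθ, d + r cosθ).
Differentiating tanφ: φ̇ = rω(d cosθ + r)/(d² + r² + 2dr cosθ).
d² + r² + 2dr cosθ = |CA|² = 0.182916 m²;  d cosθ + r = +0.20704 m.
|ω_lever| = |0.1309·11.6·+0.20704| / 0.182916 = 1.7187 rad/s.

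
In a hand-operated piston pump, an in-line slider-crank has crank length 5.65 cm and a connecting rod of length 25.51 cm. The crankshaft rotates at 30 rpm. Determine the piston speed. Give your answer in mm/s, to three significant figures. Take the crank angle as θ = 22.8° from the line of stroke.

ω = 2π·30/60 = 3.142 rad/s
For an in-line slider-crank, x = r cosθ + √(L² − r² sin²θ), so v = −rω sinθ·[1 + r cosθ/√(L² − r² sin²θ)].
With r = 0.0565 m, L = 0.2551 m, θ = 22.8°: √(L² − r² sin²θ) = 0.25416 m.
v = −0.0565·3.142·0.38752·[1 + 0.0565·0.92186/0.25416] = -0.08288 m/s.
|v| = 0.08288 m/s = 82.88 mm/s.

82.9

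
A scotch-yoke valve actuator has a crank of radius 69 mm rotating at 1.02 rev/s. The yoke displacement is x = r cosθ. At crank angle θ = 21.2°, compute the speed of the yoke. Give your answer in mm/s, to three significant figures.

160

ω = 6.409 rad/s (from 1.02 rev/s).
x = r cosθ ⇒ ẋ = −rω sinθ.
|v| = rω|sinθ| = 0.069·6.409·|sin 21.2°| = 0.15991 m/s = 159.91 mm/s.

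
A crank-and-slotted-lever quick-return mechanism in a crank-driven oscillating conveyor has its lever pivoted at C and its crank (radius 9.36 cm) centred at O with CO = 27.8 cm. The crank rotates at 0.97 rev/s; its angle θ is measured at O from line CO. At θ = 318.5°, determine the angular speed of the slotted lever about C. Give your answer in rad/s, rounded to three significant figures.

ω = 6.095 rad/s (from 0.97 rev/s).
Crank pin A relative to C: A = (d + r cosθ, r sinθ); lever angle φ = atan2(r sinθ, d + r cosθ).
Differentiating tanφ: φ̇ = rω(d cosθ + r)/(d² + r² + 2dr cosθ).
d² + r² + 2dr cosθ = |CA|² = 0.125022 m²;  d cosθ + r = +0.30181 m.
|ω_lever| = |0.0936·6.095·+0.30181| / 0.125022 = 1.3771 rad/s.

1.38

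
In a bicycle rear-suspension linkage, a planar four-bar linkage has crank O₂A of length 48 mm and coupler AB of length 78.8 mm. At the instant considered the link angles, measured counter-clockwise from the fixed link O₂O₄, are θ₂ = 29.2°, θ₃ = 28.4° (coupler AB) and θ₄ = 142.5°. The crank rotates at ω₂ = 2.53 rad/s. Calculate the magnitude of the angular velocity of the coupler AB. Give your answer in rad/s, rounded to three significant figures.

1.55

ω₂ = 2.53 rad/s
Differentiating the loop-closure r₂e^{iθ₂}+r₃e^{iθ₃}=r₁+r₄e^{iθ₄} gives r₂ω₂e^{iθ₂}+r₃ω₃e^{iθ₃}=r₄ω₄e^{iθ₄}.
Eliminating the other unknown: ω₃ = r₂ω₂ sin(θ₄−θ₂) / [r₃ sin(θ₃−θ₄)].
Numerator sine = +0.91845; denominator sine = -0.91283.
Result = 0.048·2.53·(+0.91845) / (0.0788·(-0.91283)) = -1.5506 rad/s; magnitude 1.5506 rad/s.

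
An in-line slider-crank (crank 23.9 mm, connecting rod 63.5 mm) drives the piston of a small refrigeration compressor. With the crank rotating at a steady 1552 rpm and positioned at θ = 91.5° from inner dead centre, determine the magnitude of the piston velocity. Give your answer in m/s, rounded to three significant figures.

ω = 2π·1552/60 = 162.5 rad/s
For an in-line slider-crank, x = r cosθ + √(L² − r² sin²θ), so v = −rω sinθ·[1 + r cosθ/√(L² − r² sin²θ)].
With r = 0.0239 m, L = 0.0635 m, θ = 91.5°: √(L² − r² sin²θ) = 0.058834 m.
v = −0.0239·162.5·0.99966·[1 + 0.0239·-0.02618/0.058834] = -3.8417 m/s.
|v| = 3.8417 m/s.

3.84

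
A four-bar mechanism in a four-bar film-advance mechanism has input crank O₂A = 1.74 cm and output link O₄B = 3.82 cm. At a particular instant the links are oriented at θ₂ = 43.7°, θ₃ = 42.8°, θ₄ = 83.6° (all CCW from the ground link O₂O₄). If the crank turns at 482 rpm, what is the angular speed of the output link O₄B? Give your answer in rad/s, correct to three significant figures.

0.553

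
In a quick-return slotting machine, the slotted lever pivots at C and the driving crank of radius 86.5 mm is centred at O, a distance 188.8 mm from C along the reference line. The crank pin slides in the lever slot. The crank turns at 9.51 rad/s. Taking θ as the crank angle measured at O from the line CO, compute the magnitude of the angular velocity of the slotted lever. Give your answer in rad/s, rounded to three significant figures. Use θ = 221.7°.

ω = 9.51 rad/s
Crank pin A relative to C: A = (d + r cosθ, r sinθ); lever angle φ = atan2(r sinθ, d + r cosθ).
Differentiating tanφ: φ̇ = rω(d cosθ + r)/(d² + r² + 2dr cosθ).
d² + r² + 2dr cosθ = |CA|² = 0.0187407 m²;  d cosθ + r = -0.054465 m.
|ω_lever| = |0.0865·9.51·-0.054465| / 0.0187407 = 2.3907 rad/s.

2.39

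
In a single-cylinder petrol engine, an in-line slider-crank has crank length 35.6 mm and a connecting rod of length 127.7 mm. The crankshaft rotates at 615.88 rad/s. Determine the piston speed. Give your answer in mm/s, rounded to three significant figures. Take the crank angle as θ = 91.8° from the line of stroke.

21700

ω = 615.9 rad/s
For an in-line slider-crank, x = r cosθ + √(L² − r² sin²θ), so v = −rω sinθ·[1 + r cosθ/√(L² − r² sin²θ)].
With r = 0.0356 m, L = 0.1277 m, θ = 91.8°: √(L² − r² sin²θ) = 0.12264 m.
v = −0.0356·615.9·0.99951·[1 + 0.0356·-0.03141/0.12264] = -21.715 m/s.
|v| = 21.715 m/s = 21715 mm/s.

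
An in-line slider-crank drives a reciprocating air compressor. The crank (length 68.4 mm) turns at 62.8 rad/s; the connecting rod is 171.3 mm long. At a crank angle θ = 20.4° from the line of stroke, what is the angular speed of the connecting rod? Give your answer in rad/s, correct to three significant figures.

23.7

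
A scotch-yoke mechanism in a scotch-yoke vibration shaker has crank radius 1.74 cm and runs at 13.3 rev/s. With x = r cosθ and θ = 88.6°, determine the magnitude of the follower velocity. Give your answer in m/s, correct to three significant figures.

ω = 83.57 rad/s (from 13.3 rev/s).
x = r cosθ ⇒ ẋ = −rω sinθ.
|v| = rω|sinθ| = 0.0174·83.57·|sin 88.6°| = 1.4536 m/s.

1.45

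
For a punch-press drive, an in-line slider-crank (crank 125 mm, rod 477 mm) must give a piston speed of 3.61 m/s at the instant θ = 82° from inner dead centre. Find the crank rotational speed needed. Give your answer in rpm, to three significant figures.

268

For an in-line slider-crank, |v_piston| = rω|sinθ|·[1 + r cosθ/√(L² − r² sin²θ)].
With r = 0.125 m, L = 0.477 m, θ = 82°: the bracketed kinematic factor |dx/dθ| = 0.12846 m.
ω = v/|dx/dθ| = 3.61/0.12846 = 28.103 rad/s.
N = 60ω/(2π) = 268.36 rpm.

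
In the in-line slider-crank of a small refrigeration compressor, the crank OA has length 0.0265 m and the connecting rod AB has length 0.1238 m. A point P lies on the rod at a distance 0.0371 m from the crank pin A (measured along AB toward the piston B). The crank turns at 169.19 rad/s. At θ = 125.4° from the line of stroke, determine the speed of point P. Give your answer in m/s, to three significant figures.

ω = 169.2 rad/s.  Crank-pin speed |V_A| = rω = 4.4835 m/s, perpendicular to OA.
Rod angle: sinφ = −(r/L) sinθ ⇒ φ = -10.049°; ω_rod = −rω cosθ/√(L²−r²sin²θ) = +21.306 rad/s.
V_P = V_A + ω_rod × AP, with AP = 0.0371 m along the rod.
Components: V_Px = −rω sinθ − a·ω_rod·sinφ = -3.5167 m/s;  V_Py = rω cosθ + a·ω_rod·cosφ = -1.8189 m/s.
|V_P| = √(V_Px² + V_Py²) = 3.9593 m/s.

3.96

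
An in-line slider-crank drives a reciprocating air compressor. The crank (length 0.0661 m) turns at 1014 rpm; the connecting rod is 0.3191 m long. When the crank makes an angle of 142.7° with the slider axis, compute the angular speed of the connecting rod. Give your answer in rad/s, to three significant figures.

ω = 106.2 rad/s (converted from 1014 rpm).
The rod makes angle φ with the slider axis where L sinφ = r sinθ; differentiating, L cosφ·φ̇ = r ω cosθ.
L cosφ = √(L² − r² sin²θ) = 0.31658 m.
|ω_rod| = r ω |cosθ| / √(L² − r² sin²θ) = 0.0661·106.2·0.79547/0.31658 = 17.637 rad/s.

17.6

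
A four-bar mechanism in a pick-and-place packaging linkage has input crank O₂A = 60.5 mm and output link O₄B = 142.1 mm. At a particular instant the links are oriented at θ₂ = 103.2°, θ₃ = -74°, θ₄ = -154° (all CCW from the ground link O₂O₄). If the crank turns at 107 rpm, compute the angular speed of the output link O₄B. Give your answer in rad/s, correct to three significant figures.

ω₂ = 11.21 rad/s (from 107 rpm).
Differentiating the loop-closure r₂e^{iθ₂}+r₃e^{iθ₃}=r₁+r₄e^{iθ₄} gives r₂ω₂e^{iθ₂}+r₃ω₃e^{iθ₃}=r₄ω₄e^{iθ₄}.
Eliminating the other unknown: ω₄ = r₂ω₂ sin(θ₂−θ₃) / [r₄ sin(θ₄−θ₃)].
Numerator sine = +0.04885; denominator sine = -0.98481.
Result = 0.0605·11.21·(+0.04885) / (0.1421·(-0.98481)) = -0.23664 rad/s; magnitude 0.23664 rad/s.

0.237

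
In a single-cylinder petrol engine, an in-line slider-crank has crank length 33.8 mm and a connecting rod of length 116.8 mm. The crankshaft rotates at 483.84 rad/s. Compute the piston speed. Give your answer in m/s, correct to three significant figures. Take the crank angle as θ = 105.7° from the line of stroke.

ω = 483.8 rad/s
For an in-line slider-crank, x = r cosθ + √(L² − r² sin²θ), so v = −rω sinθ·[1 + r cosθ/√(L² − r² sin²θ)].
With r = 0.0338 m, L = 0.1168 m, θ = 105.7°: √(L² − r² sin²θ) = 0.11218 m.
v = −0.0338·483.8·0.96269·[1 + 0.0338·-0.27060/0.11218] = -14.46 m/s.
|v| = 14.46 m/s.

14.5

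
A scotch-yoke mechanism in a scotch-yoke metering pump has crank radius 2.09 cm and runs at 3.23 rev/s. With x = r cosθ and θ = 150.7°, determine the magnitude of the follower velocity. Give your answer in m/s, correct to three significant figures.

ω = 20.29 rad/s (from 3.23 rev/s).
x = r cosθ ⇒ ẋ = −rω sinθ.
|v| = rω|sinθ| = 0.0209·20.29·|sin 150.7°| = 0.20758 m/s.

0.208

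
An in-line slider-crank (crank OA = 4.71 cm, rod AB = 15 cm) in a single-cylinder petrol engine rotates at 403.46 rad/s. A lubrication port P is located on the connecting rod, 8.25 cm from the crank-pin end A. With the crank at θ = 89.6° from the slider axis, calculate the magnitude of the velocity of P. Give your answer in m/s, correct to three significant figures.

ω = 403.5 rad/s.  Crank-pin speed |V_A| = rω = 19.003 m/s, perpendicular to OA.
Rod angle: sinφ = −(r/L) sinθ ⇒ φ = -18.300°; ω_rod = −rω cosθ/√(L²−r²sin²θ) = -0.93154 rad/s.
V_P = V_A + ω_rod × AP, with AP = 0.0825 m along the rod.
Components: V_Px = −rω sinθ − a·ω_rod·sinφ = -19.027 m/s;  V_Py = rω cosθ + a·ω_rod·cosφ = +0.059699 m/s.
|V_P| = √(V_Px² + V_Py²) = 19.027 m/s.

19.0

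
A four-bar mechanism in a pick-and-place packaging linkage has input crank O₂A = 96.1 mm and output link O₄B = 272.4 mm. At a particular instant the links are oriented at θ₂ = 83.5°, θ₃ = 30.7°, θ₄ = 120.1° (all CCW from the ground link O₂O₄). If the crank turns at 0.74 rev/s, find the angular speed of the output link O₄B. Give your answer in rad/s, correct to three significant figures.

1.31

ω₂ = 4.65 rad/s (from 0.74 rev/s).
Differentiating the loop-closure r₂e^{iθ₂}+r₃e^{iθ₃}=r₁+r₄e^{iθ₄} gives r₂ω₂e^{iθ₂}+r₃ω₃e^{iθ₃}=r₄ω₄e^{iθ₄}.
Eliminating the other unknown: ω₄ = r₂ω₂ sin(θ₂−θ₃) / [r₄ sin(θ₄−θ₃)].
Numerator sine = +0.79653; denominator sine = +0.99995.
Result = 0.0961·4.65·(+0.79653) / (0.2724·(+0.99995)) = +1.3066 rad/s; magnitude 1.3066 rad/s.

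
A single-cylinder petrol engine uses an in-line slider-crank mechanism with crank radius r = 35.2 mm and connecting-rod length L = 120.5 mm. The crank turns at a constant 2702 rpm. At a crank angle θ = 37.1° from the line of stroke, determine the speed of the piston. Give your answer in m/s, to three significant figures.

ω = 2π·2702/60 = 283 rad/s
For an in-line slider-crank, x = r cosθ + √(L² − r² sin²θ), so v = −rω sinθ·[1 + r cosθ/√(L² − r² sin²θ)].
With r = 0.0352 m, L = 0.1205 m, θ = 37.1°: √(L² − r² sin²θ) = 0.11861 m.
v = −0.0352·283·0.60321·[1 + 0.0352·0.79758/0.11861] = -7.4299 m/s.
|v| = 7.4299 m/s.

7.43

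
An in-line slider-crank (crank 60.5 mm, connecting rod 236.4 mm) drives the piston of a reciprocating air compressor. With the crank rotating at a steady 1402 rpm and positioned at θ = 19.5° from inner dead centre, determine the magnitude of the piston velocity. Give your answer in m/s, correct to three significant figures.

3.68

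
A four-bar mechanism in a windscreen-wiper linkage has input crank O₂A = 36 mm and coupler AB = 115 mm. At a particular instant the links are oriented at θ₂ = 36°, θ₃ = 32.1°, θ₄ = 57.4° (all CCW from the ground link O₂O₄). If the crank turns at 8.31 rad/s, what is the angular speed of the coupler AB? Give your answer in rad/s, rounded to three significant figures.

ω₂ = 8.31 rad/s
Differentiating the loop-closure r₂e^{iθ₂}+r₃e^{iθ₃}=r₁+r₄e^{iθ₄} gives r₂ω₂e^{iθ₂}+r₃ω₃e^{iθ₃}=r₄ω₄e^{iθ₄}.
Eliminating the other unknown: ω₃ = r₂ω₂ sin(θ₄−θ₂) / [r₃ sin(θ₃−θ₄)].
Numerator sine = +0.36488; denominator sine = -0.42736.
Result = 0.036·8.31·(+0.36488) / (0.115·(-0.42736)) = -2.2211 rad/s; magnitude 2.2211 rad/s.

2.22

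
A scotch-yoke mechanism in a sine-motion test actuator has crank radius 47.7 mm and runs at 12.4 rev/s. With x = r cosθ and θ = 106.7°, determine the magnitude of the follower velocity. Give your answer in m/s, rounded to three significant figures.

ω = 77.91 rad/s (from 12.4 rev/s).
x = r cosθ ⇒ ẋ = −rω sinθ.
|v| = rω|sinθ| = 0.0477·77.91·|sin 106.7°| = 3.5596 m/s.

3.56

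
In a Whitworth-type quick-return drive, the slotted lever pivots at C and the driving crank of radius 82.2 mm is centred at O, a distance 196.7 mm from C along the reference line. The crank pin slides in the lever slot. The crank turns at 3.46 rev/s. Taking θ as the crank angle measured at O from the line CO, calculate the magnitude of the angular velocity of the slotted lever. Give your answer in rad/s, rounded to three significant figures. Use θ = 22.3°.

6.26

ω = 21.74 rad/s (from 3.46 rev/s).
Crank pin A relative to C: A = (d + r cosθ, r sinθ); lever angle φ = atan2(r sinθ, d + r cosθ).
Differentiating tanφ: φ̇ = rω(d cosθ + r)/(d² + r² + 2dr cosθ).
d² + r² + 2dr cosθ = |CA|² = 0.0753667 m²;  d cosθ + r = +0.26419 m.
|ω_lever| = |0.0822·21.74·+0.26419| / 0.0753667 = 6.2642 rad/s.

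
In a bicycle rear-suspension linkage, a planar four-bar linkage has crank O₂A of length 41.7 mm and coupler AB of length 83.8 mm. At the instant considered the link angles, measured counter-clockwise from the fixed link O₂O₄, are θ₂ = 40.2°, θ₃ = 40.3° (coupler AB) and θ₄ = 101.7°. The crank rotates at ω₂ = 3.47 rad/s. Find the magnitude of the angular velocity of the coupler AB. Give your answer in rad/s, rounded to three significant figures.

ω₂ = 3.47 rad/s
Differentiating the loop-closure r₂e^{iθ₂}+r₃e^{iθ₃}=r₁+r₄e^{iθ₄} gives r₂ω₂e^{iθ₂}+r₃ω₃e^{iθ₃}=r₄ω₄e^{iθ₄}.
Eliminating the other unknown: ω₃ = r₂ω₂ sin(θ₄−θ₂) / [r₃ sin(θ₃−θ₄)].
Numerator sine = +0.87882; denominator sine = -0.87798.
Result = 0.0417·3.47·(+0.87882) / (0.0838·(-0.87798)) = -1.7284 rad/s; magnitude 1.7284 rad/s.

1.73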